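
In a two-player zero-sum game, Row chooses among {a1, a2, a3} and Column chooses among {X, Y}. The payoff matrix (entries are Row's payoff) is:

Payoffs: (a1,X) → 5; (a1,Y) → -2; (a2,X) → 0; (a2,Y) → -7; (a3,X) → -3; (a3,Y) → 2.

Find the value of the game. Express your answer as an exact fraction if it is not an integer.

Row minima: a1 → -2, a2 → -7, a3 → -3; maximin = -2.
Column maxima: X → 5, Y → 2; minimax = 2.
-2 ≠ 2, so there is no saddle point; optimal play is mixed.
a2 is strictly dominated by a1, so Row never plays it.
On the remaining 2×2 (a1, a3 vs X, Y):
Let Row play a1 with probability p. Expected payoff against X: 5p + (-3)(1−p) = 8p − 3; against Y: (-2)p + 2(1−p) = −4p + 2.
Setting these equal: 8p − 3 = −4p + 2 ⇒ 12p = 5 ⇒ p = 5/12, and the value is (8)·(5/12) − 3 = 1/3.
For Column: with q = P(X), equating a1's and a3's payoffs gives 7q − 2 = −5q + 2 ⇒ q = 1/3.

1/3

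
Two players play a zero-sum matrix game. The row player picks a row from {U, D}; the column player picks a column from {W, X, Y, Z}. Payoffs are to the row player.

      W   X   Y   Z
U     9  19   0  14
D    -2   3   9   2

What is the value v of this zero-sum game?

81/20

Row minima: U → 0, D → -2; maximin = 0.
Column maxima: W → 9, X → 19, Y → 9, Z → 14; minimax = 9.
0 ≠ 9, so there is no saddle point; optimal play is mixed.
X is strictly dominated by W (it gives the row player strictly more in every row), so the column player never plays it.
Z is strictly dominated by W (it gives the row player strictly more in every row), so the column player never plays it.
On the remaining 2×2 (U, D vs W, Y):
Let the row player play U with probability p. Expected payoff against W: 9p + (-2)(1−p) = 11p − 2; against Y: 0p + 9(1−p) = −9p + 9.
Setting these equal: 11p − 2 = −9p + 9 ⇒ 20p = 11 ⇒ p = 11/20, and the value is (11)·(11/20) − 2 = 81/20.
For the column player: with q = P(W), equating U's and D's payoffs gives 9q = −11q + 9 ⇒ q = 9/20.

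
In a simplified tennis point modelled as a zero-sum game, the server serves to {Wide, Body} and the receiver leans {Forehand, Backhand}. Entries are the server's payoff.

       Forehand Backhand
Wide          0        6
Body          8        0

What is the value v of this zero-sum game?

Row minima: Wide → 0, Body → 0; maximin = 0.
Column maxima: Forehand → 8, Backhand → 6; minimax = 6.
0 ≠ 6, so there is no saddle point; optimal play is mixed.
Let the server play Wide with probability p. Expected payoff against Forehand: 0p + 8(1−p) = −8p + 8; against Backhand: 6p + 0(1−p) = 6p.
Setting these equal: −8p + 8 = 6p ⇒ −14p = -8 ⇒ p = 4/7, and the value is (-8)·(4/7) + 8 = 24/7.
For the receiver: with q = P(Forehand), equating Wide's and Body's payoffs gives −6q + 6 = 8q ⇒ q = 3/7.

24/7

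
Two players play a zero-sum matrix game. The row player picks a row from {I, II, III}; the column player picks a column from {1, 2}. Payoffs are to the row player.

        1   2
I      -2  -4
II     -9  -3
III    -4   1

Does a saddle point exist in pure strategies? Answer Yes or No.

No

Row minima: I → -4, II → -9, III → -4; maximin = -4.
Column maxima: 1 → -2, 2 → 1; minimax = -2.
-4 ≠ -2, so no pure-strategy equilibrium exists.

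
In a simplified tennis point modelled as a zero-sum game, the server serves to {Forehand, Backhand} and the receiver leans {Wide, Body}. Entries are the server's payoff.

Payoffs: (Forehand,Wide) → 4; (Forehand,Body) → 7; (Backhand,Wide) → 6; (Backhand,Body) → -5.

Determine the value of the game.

31/7

Row minima: Forehand → 4, Backhand → -5; maximin = 4.
Column maxima: Wide → 6, Body → 7; minimax = 6.
4 ≠ 6, so there is no saddle point; optimal play is mixed.
Let the server play Forehand with probability p. Expected payoff against Wide: 4p + 6(1−p) = −2p + 6; against Body: 7p + (-5)(1−p) = 12p − 5.
Setting these equal: −2p + 6 = 12p − 5 ⇒ −14p = -11 ⇒ p = 11/14, and the value is (-2)·(11/14) + 6 = 31/7.
For the receiver: with q = P(Wide), equating Forehand's and Backhand's payoffs gives −3q + 7 = 11q − 5 ⇒ q = 6/7.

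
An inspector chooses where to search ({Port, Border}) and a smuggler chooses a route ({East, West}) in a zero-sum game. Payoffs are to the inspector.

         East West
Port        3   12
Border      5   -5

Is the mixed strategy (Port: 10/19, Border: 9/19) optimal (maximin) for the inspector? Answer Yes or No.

Yes

Against East this mix gives (10/19)·3 + (9/19)·5 = 75/19.
Against West this mix gives (10/19)·12 + (9/19)·(-5) = 75/19.
All of the smuggler's active replies (East, West) yield 75/19, and no column does worse for the inspector. The mix makes the smuggler indifferent and guarantees 75/19, so it is optimal.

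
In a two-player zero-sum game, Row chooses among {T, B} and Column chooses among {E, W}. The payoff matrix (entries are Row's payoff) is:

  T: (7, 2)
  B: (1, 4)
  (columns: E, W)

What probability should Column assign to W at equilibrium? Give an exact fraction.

3/4

Row minima: T → 2, B → 1; maximin = 2.
Column maxima: E → 7, W → 4; minimax = 4.
2 ≠ 4, so there is no saddle point; optimal play is mixed.
Let Row play T with probability p. Expected payoff against E: 7p + 1(1−p) = 6p + 1; against W: 2p + 4(1−p) = −2p + 4.
Setting these equal: 6p + 1 = −2p + 4 ⇒ 8p = 3 ⇒ p = 3/8, and the value is (6)·(3/8) + 1 = 13/4.
For Column: with q = P(E), equating T's and B's payoffs gives 5q + 2 = −3q + 4 ⇒ q = 1/4.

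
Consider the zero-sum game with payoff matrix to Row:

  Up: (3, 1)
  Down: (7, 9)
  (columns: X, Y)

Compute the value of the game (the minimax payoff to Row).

Row minima: Up → 1, Down → 7; maximin = 7.
Column maxima: X → 7, Y → 9; minimax = 7.
Since maximin = minimax = 7, there is a saddle point and the value is 7.

7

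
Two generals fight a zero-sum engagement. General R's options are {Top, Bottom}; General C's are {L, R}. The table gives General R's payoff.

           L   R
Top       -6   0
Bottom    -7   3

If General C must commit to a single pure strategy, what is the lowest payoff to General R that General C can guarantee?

-6

Column maxima: L → -6, R → 3.
The smallest of these is -6.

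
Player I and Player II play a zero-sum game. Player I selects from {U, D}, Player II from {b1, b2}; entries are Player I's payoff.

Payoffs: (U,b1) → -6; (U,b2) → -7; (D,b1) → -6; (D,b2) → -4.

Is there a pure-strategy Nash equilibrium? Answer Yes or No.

Row minima: U → -7, D → -6; maximin = -6.
Column maxima: b1 → -6, b2 → -4; minimax = -6.
maximin = minimax = -6, so a saddle point exists.

Yes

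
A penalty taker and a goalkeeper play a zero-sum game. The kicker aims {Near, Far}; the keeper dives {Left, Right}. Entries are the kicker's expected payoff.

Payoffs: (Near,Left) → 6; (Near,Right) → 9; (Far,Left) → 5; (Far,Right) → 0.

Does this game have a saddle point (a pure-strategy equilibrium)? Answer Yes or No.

Yes

Row minima: Near → 6, Far → 0; maximin = 6.
Column maxima: Left → 6, Right → 9; minimax = 6.
maximin = minimax = 6, so a saddle point exists.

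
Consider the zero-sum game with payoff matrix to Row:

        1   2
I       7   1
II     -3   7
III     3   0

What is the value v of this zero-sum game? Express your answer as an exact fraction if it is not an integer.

13/4

Row minima: I → 1, II → -3, III → 0; maximin = 1.
Column maxima: 1 → 7, 2 → 7; minimax = 7.
1 ≠ 7, so there is no saddle point; optimal play is mixed.
III is strictly dominated by I, so Row never plays it.
On the remaining 2×2 (I, II vs 1, 2):
Let Row play I with probability p. Expected payoff against 1: 7p + (-3)(1−p) = 10p − 3; against 2: 1p + 7(1−p) = −6p + 7.
Setting these equal: 10p − 3 = −6p + 7 ⇒ 16p = 10 ⇒ p = 5/8, and the value is (10)·(5/8) − 3 = 13/4.
For Column: with q = P(1), equating I's and II's payoffs gives 6q + 1 = −10q + 7 ⇒ q = 3/8.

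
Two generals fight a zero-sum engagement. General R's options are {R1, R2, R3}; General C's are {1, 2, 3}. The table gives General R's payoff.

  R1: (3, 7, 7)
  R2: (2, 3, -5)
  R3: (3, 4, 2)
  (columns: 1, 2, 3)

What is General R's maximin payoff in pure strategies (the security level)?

3

Row minima: R1 → 3, R2 → -5, R3 → 2.
The best of these is 3.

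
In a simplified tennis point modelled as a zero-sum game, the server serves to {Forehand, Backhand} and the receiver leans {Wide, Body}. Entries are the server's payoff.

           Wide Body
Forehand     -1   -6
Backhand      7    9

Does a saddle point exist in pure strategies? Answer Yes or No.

Row minima: Forehand → -6, Backhand → 7; maximin = 7.
Column maxima: Wide → 7, Body → 9; minimax = 7.
maximin = minimax = 7, so a saddle point exists.

Yes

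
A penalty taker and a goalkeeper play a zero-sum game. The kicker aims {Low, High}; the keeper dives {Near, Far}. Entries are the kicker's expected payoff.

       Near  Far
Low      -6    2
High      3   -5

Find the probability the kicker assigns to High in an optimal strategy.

Row minima: Low → -6, High → -5; maximin = -5.
Column maxima: Near → 3, Far → 2; minimax = 2.
-5 ≠ 2, so there is no saddle point; optimal play is mixed.
Let the kicker play Low with probability p. Expected payoff against Near: (-6)p + 3(1−p) = −9p + 3; against Far: 2p + (-5)(1−p) = 7p − 5.
Setting these equal: −9p + 3 = 7p − 5 ⇒ −16p = -8 ⇒ p = 1/2, and the value is (-9)·(1/2) + 3 = -3/2.
For the keeper: with q = P(Near), equating Low's and High's payoffs gives −8q + 2 = 8q − 5 ⇒ q = 7/16.

1/2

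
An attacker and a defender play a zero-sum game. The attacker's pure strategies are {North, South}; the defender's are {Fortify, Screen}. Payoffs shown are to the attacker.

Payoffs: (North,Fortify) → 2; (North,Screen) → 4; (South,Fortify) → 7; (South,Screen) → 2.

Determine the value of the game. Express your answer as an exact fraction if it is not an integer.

Row minima: North → 2, South → 2; maximin = 2.
Column maxima: Fortify → 7, Screen → 4; minimax = 4.
2 ≠ 4, so there is no saddle point; optimal play is mixed.
Let the attacker play North with probability p. Expected payoff against Fortify: 2p + 7(1−p) = −5p + 7; against Screen: 4p + 2(1−p) = 2p + 2.
Setting these equal: −5p + 7 = 2p + 2 ⇒ −7p = -5 ⇒ p = 5/7, and the value is (-5)·(5/7) + 7 = 24/7.
For the defender: with q = P(Fortify), equating North's and South's payoffs gives −2q + 4 = 5q + 2 ⇒ q = 2/7.

24/7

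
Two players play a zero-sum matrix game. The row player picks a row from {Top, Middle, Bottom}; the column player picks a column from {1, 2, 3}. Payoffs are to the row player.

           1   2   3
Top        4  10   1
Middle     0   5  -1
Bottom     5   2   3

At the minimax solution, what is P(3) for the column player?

4/5

Row minima: Top → 1, Middle → -1, Bottom → 2; maximin = 2.
Column maxima: 1 → 5, 2 → 10, 3 → 3; minimax = 3.
2 ≠ 3, so there is no saddle point; optimal play is mixed.
Middle is strictly dominated by Top, so the row player never plays it.
1 is strictly dominated by 3 (it gives the row player strictly more in every row), so the column player never plays it.
On the remaining 2×2 (Top, Bottom vs 2, 3):
Let the row player play Top with probability p. Expected payoff against 2: 10p + 2(1−p) = 8p + 2; against 3: 1p + 3(1−p) = −2p + 3.
Setting these equal: 8p + 2 = −2p + 3 ⇒ 10p = 1 ⇒ p = 1/10, and the value is (8)·(1/10) + 2 = 14/5.
For the column player: with q = P(2), equating Top's and Bottom's payoffs gives 9q + 1 = −q + 3 ⇒ q = 1/5.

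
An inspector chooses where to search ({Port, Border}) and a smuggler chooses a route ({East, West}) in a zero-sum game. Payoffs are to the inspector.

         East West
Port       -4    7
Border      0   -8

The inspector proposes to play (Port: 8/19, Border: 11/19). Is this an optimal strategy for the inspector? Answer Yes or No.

Yes

Against East this mix gives (8/19)·(-4) + (11/19)·0 = -32/19.
Against West this mix gives (8/19)·7 + (11/19)·(-8) = -32/19.
All of the smuggler's active replies (East, West) yield -32/19, and no column does worse for the inspector. The mix makes the smuggler indifferent and guarantees -32/19, so it is optimal.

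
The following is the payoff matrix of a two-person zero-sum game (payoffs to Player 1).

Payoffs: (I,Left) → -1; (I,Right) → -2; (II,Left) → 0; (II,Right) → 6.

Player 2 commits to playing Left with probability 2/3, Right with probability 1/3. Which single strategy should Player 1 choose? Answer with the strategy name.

II

Expected payoff of I: (2/3)·(-1) + (1/3)·(-2) = -4/3.
Expected payoff of II: (2/3)·0 + (1/3)·6 = 2.
The largest is 2, so Player 1's best response is II.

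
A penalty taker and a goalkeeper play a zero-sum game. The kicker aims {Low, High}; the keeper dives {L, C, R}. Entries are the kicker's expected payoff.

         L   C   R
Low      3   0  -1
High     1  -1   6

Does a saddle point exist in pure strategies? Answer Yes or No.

Row minima: Low → -1, High → -1; maximin = -1.
Column maxima: L → 3, C → 0, R → 6; minimax = 0.
-1 ≠ 0, so no pure-strategy equilibrium exists.

No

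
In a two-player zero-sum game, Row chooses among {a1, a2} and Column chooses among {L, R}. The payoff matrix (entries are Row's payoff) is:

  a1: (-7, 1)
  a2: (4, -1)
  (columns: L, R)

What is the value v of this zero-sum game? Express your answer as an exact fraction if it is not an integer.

-3/13

Row minima: a1 → -7, a2 → -1; maximin = -1.
Column maxima: L → 4, R → 1; minimax = 1.
-1 ≠ 1, so there is no saddle point; optimal play is mixed.
Let Row play a1 with probability p. Expected payoff against L: (-7)p + 4(1−p) = −11p + 4; against R: 1p + (-1)(1−p) = 2p − 1.
Setting these equal: −11p + 4 = 2p − 1 ⇒ −13p = -5 ⇒ p = 5/13, and the value is (-11)·(5/13) + 4 = -3/13.
For Column: with q = P(L), equating a1's and a2's payoffs gives −8q + 1 = 5q − 1 ⇒ q = 2/13.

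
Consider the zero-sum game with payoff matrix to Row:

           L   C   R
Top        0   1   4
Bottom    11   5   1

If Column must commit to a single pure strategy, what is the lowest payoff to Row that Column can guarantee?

4

Column maxima: L → 11, C → 5, R → 4.
The smallest of these is 4.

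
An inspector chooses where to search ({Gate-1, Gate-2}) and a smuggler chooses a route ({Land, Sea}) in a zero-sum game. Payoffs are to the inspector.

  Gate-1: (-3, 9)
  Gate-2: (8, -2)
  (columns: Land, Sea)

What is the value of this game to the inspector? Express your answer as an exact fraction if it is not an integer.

Row minima: Gate-1 → -3, Gate-2 → -2; maximin = -2.
Column maxima: Land → 8, Sea → 9; minimax = 8.
-2 ≠ 8, so there is no saddle point; optimal play is mixed.
Let the inspector play Gate-1 with probability p. Expected payoff against Land: (-3)p + 8(1−p) = −11p + 8; against Sea: 9p + (-2)(1−p) = 11p − 2.
Setting these equal: −11p + 8 = 11p − 2 ⇒ −22p = -10 ⇒ p = 5/11, and the value is (-11)·(5/11) + 8 = 3.
For the smuggler: with q = P(Land), equating Gate-1's and Gate-2's payoffs gives −12q + 9 = 10q − 2 ⇒ q = 1/2.

3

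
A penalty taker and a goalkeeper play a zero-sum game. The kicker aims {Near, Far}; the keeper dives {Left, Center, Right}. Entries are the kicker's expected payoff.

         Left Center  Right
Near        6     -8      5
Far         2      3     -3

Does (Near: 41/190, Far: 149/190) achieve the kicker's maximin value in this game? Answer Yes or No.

Against Left this mix gives (41/190)·6 + (149/190)·2 = 272/95.
Against Center this mix gives (41/190)·(-8) + (149/190)·3 = 119/190.
Against Right this mix gives (41/190)·5 + (149/190)·(-3) = -121/95.
The keeper will play Right, holding the kicker to -121/95. Shifting weight toward the row that does better against Right would raise this floor (the equalizing mix achieves -9/19 against both Right and Center), so the proposed strategy is not optimal.

No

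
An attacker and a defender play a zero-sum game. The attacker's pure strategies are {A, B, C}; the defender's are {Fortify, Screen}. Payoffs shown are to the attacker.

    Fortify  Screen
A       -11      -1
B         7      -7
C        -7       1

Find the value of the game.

-21/11

Row minima: A → -11, B → -7, C → -7; maximin = -7.
Column maxima: Fortify → 7, Screen → 1; minimax = 1.
-7 ≠ 1, so there is no saddle point; optimal play is mixed.
A is strictly dominated by C, so the attacker never plays it.
On the remaining 2×2 (B, C vs Fortify, Screen):
Let the attacker play B with probability p. Expected payoff against Fortify: 7p + (-7)(1−p) = 14p − 7; against Screen: (-7)p + 1(1−p) = −8p + 1.
Setting these equal: 14p − 7 = −8p + 1 ⇒ 22p = 8 ⇒ p = 4/11, and the value is (14)·(4/11) − 7 = -21/11.
For the defender: with q = P(Fortify), equating B's and C's payoffs gives 14q − 7 = −8q + 1 ⇒ q = 4/11.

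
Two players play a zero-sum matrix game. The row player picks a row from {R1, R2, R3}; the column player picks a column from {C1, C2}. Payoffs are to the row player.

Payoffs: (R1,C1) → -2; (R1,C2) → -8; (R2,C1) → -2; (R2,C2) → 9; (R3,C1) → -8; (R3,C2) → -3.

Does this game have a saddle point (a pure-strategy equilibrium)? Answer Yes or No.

Row minima: R1 → -8, R2 → -2, R3 → -8; maximin = -2.
Column maxima: C1 → -2, C2 → 9; minimax = -2.
maximin = minimax = -2, so a saddle point exists.

Yes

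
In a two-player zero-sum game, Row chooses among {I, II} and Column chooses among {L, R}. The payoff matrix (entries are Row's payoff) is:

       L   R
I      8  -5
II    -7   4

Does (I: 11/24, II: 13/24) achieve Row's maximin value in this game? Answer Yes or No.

Against L this mix gives (11/24)·8 + (13/24)·(-7) = -1/8.
Against R this mix gives (11/24)·(-5) + (13/24)·4 = -1/8.
All of Column's active replies (L, R) yield -1/8, and no column does worse for Row. The mix makes Column indifferent and guarantees -1/8, so it is optimal.

Yes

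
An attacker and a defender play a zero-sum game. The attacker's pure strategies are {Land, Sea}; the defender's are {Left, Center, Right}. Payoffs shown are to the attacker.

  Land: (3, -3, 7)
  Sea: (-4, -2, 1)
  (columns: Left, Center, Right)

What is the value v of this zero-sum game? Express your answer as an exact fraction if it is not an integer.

Row minima: Land → -3, Sea → -4; maximin = -3.
Column maxima: Left → 3, Center → -2, Right → 7; minimax = -2.
-3 ≠ -2, so there is no saddle point; optimal play is mixed.
Right is strictly dominated by Left (it gives the attacker strictly more in every row), so the defender never plays it.
On the remaining 2×2 (Land, Sea vs Left, Center):
Let the attacker play Land with probability p. Expected payoff against Left: 3p + (-4)(1−p) = 7p − 4; against Center: (-3)p + (-2)(1−p) = −p − 2.
Setting these equal: 7p − 4 = −p − 2 ⇒ 8p = 2 ⇒ p = 1/4, and the value is (7)·(1/4) − 4 = -9/4.
For the defender: with q = P(Left), equating Land's and Sea's payoffs gives 6q − 3 = −2q − 2 ⇒ q = 1/8.

-9/4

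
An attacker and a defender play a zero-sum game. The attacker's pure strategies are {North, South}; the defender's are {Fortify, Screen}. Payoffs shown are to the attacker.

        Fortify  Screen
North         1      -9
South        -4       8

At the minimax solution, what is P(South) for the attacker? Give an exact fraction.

Row minima: North → -9, South → -4; maximin = -4.
Column maxima: Fortify → 1, Screen → 8; minimax = 1.
-4 ≠ 1, so there is no saddle point; optimal play is mixed.
Let the attacker play North with probability p. Expected payoff against Fortify: 1p + (-4)(1−p) = 5p − 4; against Screen: (-9)p + 8(1−p) = −17p + 8.
Setting these equal: 5p − 4 = −17p + 8 ⇒ 22p = 12 ⇒ p = 6/11, and the value is (5)·(6/11) − 4 = -14/11.
For the defender: with q = P(Fortify), equating North's and South's payoffs gives 10q − 9 = −12q + 8 ⇒ q = 17/22.

5/11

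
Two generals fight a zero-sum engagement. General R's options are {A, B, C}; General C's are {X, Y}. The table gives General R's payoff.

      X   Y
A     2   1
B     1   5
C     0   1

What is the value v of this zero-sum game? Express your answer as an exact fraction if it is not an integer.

Row minima: A → 1, B → 1, C → 0; maximin = 1.
Column maxima: X → 2, Y → 5; minimax = 2.
1 ≠ 2, so there is no saddle point; optimal play is mixed.
C is strictly dominated by B, so General R never plays it.
On the remaining 2×2 (A, B vs X, Y):
Let General R play A with probability p. Expected payoff against X: 2p + 1(1−p) = p + 1; against Y: 1p + 5(1−p) = −4p + 5.
Setting these equal: p + 1 = −4p + 5 ⇒ 5p = 4 ⇒ p = 4/5, and the value is (1)·(4/5) + 1 = 9/5.
For General C: with q = P(X), equating A's and B's payoffs gives q + 1 = −4q + 5 ⇒ q = 4/5.

9/5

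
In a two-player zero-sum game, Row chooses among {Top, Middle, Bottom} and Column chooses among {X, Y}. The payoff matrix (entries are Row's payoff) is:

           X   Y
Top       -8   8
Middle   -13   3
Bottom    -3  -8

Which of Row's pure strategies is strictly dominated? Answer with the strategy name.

Middle

Top gives a strictly higher payoff than Middle against every column: -8 > -13, 8 > 3.
So Middle is strictly dominated and Row never plays it.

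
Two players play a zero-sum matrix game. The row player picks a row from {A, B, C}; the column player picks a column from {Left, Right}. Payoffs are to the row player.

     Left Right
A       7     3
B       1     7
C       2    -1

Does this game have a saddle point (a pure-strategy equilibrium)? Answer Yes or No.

No

Row minima: A → 3, B → 1, C → -1; maximin = 3.
Column maxima: Left → 7, Right → 7; minimax = 7.
3 ≠ 7, so no pure-strategy equilibrium exists.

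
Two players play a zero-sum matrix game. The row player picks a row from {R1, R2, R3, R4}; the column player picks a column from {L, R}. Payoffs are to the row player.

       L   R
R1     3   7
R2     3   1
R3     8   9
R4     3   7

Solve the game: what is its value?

8

Row minima: R1 → 3, R2 → 1, R3 → 8, R4 → 3; maximin = 8.
Column maxima: L → 8, R → 9; minimax = 8.
Since maximin = minimax = 8, there is a saddle point and the value is 8.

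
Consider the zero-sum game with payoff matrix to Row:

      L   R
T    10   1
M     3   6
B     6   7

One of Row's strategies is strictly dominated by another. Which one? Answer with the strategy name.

B gives a strictly higher payoff than M against every column: 6 > 3, 7 > 6.
So M is strictly dominated and Row never plays it.

M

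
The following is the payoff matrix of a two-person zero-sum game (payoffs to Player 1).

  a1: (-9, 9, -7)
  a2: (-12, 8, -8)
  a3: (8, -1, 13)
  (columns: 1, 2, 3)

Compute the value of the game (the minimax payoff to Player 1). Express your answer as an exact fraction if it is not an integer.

7/3

Row minima: a1 → -9, a2 → -12, a3 → -1; maximin = -1.
Column maxima: 1 → 8, 2 → 9, 3 → 13; minimax = 8.
-1 ≠ 8, so there is no saddle point; optimal play is mixed.
a2 is strictly dominated by a1, so Player 1 never plays it.
3 is strictly dominated by 1 (it gives Player 1 strictly more in every row), so Player 2 never plays it.
On the remaining 2×2 (a1, a3 vs 1, 2):
Let Player 1 play a1 with probability p. Expected payoff against 1: (-9)p + 8(1−p) = −17p + 8; against 2: 9p + (-1)(1−p) = 10p − 1.
Setting these equal: −17p + 8 = 10p − 1 ⇒ −27p = -9 ⇒ p = 1/3, and the value is (-17)·(1/3) + 8 = 7/3.
For Player 2: with q = P(1), equating a1's and a3's payoffs gives −18q + 9 = 9q − 1 ⇒ q = 10/27.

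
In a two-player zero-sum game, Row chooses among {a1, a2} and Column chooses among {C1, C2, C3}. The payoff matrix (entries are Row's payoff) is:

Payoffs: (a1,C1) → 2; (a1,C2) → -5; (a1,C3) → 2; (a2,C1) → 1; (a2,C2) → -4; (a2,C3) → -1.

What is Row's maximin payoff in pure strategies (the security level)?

-4

Row minima: a1 → -5, a2 → -4.
The best of these is -4.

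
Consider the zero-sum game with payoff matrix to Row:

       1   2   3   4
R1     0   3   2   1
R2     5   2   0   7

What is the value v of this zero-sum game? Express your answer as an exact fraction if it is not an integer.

Row minima: R1 → 0, R2 → 0; maximin = 0.
Column maxima: 1 → 5, 2 → 3, 3 → 2, 4 → 7; minimax = 2.
0 ≠ 2, so there is no saddle point; optimal play is mixed.
2 is strictly dominated by 3 (it gives Row strictly more in every row), so Column never plays it.
4 is strictly dominated by 1 (it gives Row strictly more in every row), so Column never plays it.
On the remaining 2×2 (R1, R2 vs 1, 3):
Let Row play R1 with probability p. Expected payoff against 1: 0p + 5(1−p) = −5p + 5; against 3: 2p + 0(1−p) = 2p.
Setting these equal: −5p + 5 = 2p ⇒ −7p = -5 ⇒ p = 5/7, and the value is (-5)·(5/7) + 5 = 10/7.
For Column: with q = P(1), equating R1's and R2's payoffs gives −2q + 2 = 5q ⇒ q = 2/7.

10/7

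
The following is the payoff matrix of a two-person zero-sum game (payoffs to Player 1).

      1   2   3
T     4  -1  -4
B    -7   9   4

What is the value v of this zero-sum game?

Row minima: T → -4, B → -7; maximin = -4.
Column maxima: 1 → 4, 2 → 9, 3 → 4; minimax = 4.
-4 ≠ 4, so there is no saddle point; optimal play is mixed.
2 is strictly dominated by 3 (it gives Player 1 strictly more in every row), so Player 2 never plays it.
On the remaining 2×2 (T, B vs 1, 3):
Let Player 1 play T with probability p. Expected payoff against 1: 4p + (-7)(1−p) = 11p − 7; against 3: (-4)p + 4(1−p) = −8p + 4.
Setting these equal: 11p − 7 = −8p + 4 ⇒ 19p = 11 ⇒ p = 11/19, and the value is (11)·(11/19) − 7 = -12/19.
For Player 2: with q = P(1), equating T's and B's payoffs gives 8q − 4 = −11q + 4 ⇒ q = 8/19.

-12/19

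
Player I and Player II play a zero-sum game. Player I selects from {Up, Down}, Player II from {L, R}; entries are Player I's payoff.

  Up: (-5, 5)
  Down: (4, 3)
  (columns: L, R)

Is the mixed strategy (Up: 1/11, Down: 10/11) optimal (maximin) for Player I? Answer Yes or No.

Yes

Against L this mix gives (1/11)·(-5) + (10/11)·4 = 35/11.
Against R this mix gives (1/11)·5 + (10/11)·3 = 35/11.
All of Player II's active replies (L, R) yield 35/11, and no column does worse for Player I. The mix makes Player II indifferent and guarantees 35/11, so it is optimal.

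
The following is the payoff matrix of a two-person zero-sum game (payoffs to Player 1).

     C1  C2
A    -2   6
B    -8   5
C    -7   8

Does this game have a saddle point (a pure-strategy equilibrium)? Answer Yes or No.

Row minima: A → -2, B → -8, C → -7; maximin = -2.
Column maxima: C1 → -2, C2 → 8; minimax = -2.
maximin = minimax = -2, so a saddle point exists.

Yes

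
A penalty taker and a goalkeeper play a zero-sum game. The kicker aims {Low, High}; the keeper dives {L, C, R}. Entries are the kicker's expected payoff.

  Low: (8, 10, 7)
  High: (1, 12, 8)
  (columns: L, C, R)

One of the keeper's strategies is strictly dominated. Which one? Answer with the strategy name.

C

L holds the kicker's payoff strictly below C in every row: 8 < 10, 1 < 12.
So C is strictly dominated for the keeper.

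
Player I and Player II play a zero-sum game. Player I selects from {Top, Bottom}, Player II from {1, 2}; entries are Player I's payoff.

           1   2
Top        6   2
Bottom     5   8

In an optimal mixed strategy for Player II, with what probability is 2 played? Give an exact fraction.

Row minima: Top → 2, Bottom → 5; maximin = 5.
Column maxima: 1 → 6, 2 → 8; minimax = 6.
5 ≠ 6, so there is no saddle point; optimal play is mixed.
Let Player I play Top with probability p. Expected payoff against 1: 6p + 5(1−p) = p + 5; against 2: 2p + 8(1−p) = −6p + 8.
Setting these equal: p + 5 = −6p + 8 ⇒ 7p = 3 ⇒ p = 3/7, and the value is (1)·(3/7) + 5 = 38/7.
For Player II: with q = P(1), equating Top's and Bottom's payoffs gives 4q + 2 = −3q + 8 ⇒ q = 6/7.

1/7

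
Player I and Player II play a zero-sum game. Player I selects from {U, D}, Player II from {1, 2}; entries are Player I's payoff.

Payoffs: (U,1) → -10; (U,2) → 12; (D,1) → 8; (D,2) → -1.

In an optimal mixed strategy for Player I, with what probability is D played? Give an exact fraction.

Row minima: U → -10, D → -1; maximin = -1.
Column maxima: 1 → 8, 2 → 12; minimax = 8.
-1 ≠ 8, so there is no saddle point; optimal play is mixed.
Let Player I play U with probability p. Expected payoff against 1: (-10)p + 8(1−p) = −18p + 8; against 2: 12p + (-1)(1−p) = 13p − 1.
Setting these equal: −18p + 8 = 13p − 1 ⇒ −31p = -9 ⇒ p = 9/31, and the value is (-18)·(9/31) + 8 = 86/31.
For Player II: with q = P(1), equating U's and D's payoffs gives −22q + 12 = 9q − 1 ⇒ q = 13/31.

22/31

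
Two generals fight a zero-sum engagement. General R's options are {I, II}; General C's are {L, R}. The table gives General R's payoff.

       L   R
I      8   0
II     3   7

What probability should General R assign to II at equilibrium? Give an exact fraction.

Row minima: I → 0, II → 3; maximin = 3.
Column maxima: L → 8, R → 7; minimax = 7.
3 ≠ 7, so there is no saddle point; optimal play is mixed.
Let General R play I with probability p. Expected payoff against L: 8p + 3(1−p) = 5p + 3; against R: 0p + 7(1−p) = −7p + 7.
Setting these equal: 5p + 3 = −7p + 7 ⇒ 12p = 4 ⇒ p = 1/3, and the value is (5)·(1/3) + 3 = 14/3.
For General C: with q = P(L), equating I's and II's payoffs gives 8q = −4q + 7 ⇒ q = 7/12.

2/3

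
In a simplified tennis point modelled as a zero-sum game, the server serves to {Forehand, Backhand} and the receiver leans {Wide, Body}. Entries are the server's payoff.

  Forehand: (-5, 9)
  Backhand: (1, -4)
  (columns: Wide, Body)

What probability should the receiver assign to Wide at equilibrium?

Row minima: Forehand → -5, Backhand → -4; maximin = -4.
Column maxima: Wide → 1, Body → 9; minimax = 1.
-4 ≠ 1, so there is no saddle point; optimal play is mixed.
Let the server play Forehand with probability p. Expected payoff against Wide: (-5)p + 1(1−p) = −6p + 1; against Body: 9p + (-4)(1−p) = 13p − 4.
Setting these equal: −6p + 1 = 13p − 4 ⇒ −19p = -5 ⇒ p = 5/19, and the value is (-6)·(5/19) + 1 = -11/19.
For the receiver: with q = P(Wide), equating Forehand's and Backhand's payoffs gives −14q + 9 = 5q − 4 ⇒ q = 13/19.

13/19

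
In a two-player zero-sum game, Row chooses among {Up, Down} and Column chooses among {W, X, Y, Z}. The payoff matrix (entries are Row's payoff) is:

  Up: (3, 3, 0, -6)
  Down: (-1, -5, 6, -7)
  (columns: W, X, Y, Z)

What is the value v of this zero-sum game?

-6

Row minima: Up → -6, Down → -7; maximin = -6.
Column maxima: W → 3, X → 3, Y → 6, Z → -6; minimax = -6.
Since maximin = minimax = -6, there is a saddle point and the value is -6.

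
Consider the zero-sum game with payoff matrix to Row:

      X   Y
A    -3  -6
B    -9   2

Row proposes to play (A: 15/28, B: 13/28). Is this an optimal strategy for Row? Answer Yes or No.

Against X this mix gives (15/28)·(-3) + (13/28)·(-9) = -81/14.
Against Y this mix gives (15/28)·(-6) + (13/28)·2 = -16/7.
Column will play X, holding Row to -81/14. Shifting weight toward the row that does better against X would raise this floor (the equalizing mix achieves -30/7 against both X and Y), so the proposed strategy is not optimal.

No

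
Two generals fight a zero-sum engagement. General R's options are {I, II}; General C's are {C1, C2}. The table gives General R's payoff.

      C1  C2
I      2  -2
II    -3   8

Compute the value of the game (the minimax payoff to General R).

2/3

Row minima: I → -2, II → -3; maximin = -2.
Column maxima: C1 → 2, C2 → 8; minimax = 2.
-2 ≠ 2, so there is no saddle point; optimal play is mixed.
Let General R play I with probability p. Expected payoff against C1: 2p + (-3)(1−p) = 5p − 3; against C2: (-2)p + 8(1−p) = −10p + 8.
Setting these equal: 5p − 3 = −10p + 8 ⇒ 15p = 11 ⇒ p = 11/15, and the value is (5)·(11/15) − 3 = 2/3.
For General C: with q = P(C1), equating I's and II's payoffs gives 4q − 2 = −11q + 8 ⇒ q = 2/3.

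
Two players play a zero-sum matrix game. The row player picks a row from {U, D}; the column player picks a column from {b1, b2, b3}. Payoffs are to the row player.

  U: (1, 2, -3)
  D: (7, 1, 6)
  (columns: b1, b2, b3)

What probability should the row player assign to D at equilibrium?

1/2

Row minima: U → -3, D → 1; maximin = 1.
Column maxima: b1 → 7, b2 → 2, b3 → 6; minimax = 2.
1 ≠ 2, so there is no saddle point; optimal play is mixed.
b1 is strictly dominated by b3 (it gives the row player strictly more in every row), so the column player never plays it.
On the remaining 2×2 (U, D vs b2, b3):
Let the row player play U with probability p. Expected payoff against b2: 2p + 1(1−p) = p + 1; against b3: (-3)p + 6(1−p) = −9p + 6.
Setting these equal: p + 1 = −9p + 6 ⇒ 10p = 5 ⇒ p = 1/2, and the value is (1)·(1/2) + 1 = 3/2.
For the column player: with q = P(b2), equating U's and D's payoffs gives 5q − 3 = −5q + 6 ⇒ q = 9/10.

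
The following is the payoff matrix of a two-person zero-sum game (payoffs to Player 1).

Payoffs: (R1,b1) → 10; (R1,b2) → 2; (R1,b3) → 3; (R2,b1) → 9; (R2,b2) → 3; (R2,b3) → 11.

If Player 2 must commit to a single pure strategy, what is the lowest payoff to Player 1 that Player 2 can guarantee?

3

Column maxima: b1 → 10, b2 → 3, b3 → 11.
The smallest of these is 3.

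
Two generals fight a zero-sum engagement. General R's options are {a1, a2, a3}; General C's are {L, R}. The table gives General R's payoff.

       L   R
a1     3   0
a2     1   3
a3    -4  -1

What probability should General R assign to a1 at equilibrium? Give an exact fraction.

Row minima: a1 → 0, a2 → 1, a3 → -4; maximin = 1.
Column maxima: L → 3, R → 3; minimax = 3.
1 ≠ 3, so there is no saddle point; optimal play is mixed.
a3 is strictly dominated by a1, so General R never plays it.
On the remaining 2×2 (a1, a2 vs L, R):
Let General R play a1 with probability p. Expected payoff against L: 3p + 1(1−p) = 2p + 1; against R: 0p + 3(1−p) = −3p + 3.
Setting these equal: 2p + 1 = −3p + 3 ⇒ 5p = 2 ⇒ p = 2/5, and the value is (2)·(2/5) + 1 = 9/5.
For General C: with q = P(L), equating a1's and a2's payoffs gives 3q = −2q + 3 ⇒ q = 3/5.

2/5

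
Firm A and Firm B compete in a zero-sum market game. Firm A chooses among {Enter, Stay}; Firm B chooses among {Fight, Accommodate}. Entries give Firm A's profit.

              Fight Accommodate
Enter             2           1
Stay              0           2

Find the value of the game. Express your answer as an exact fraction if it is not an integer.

Row minima: Enter → 1, Stay → 0; maximin = 1.
Column maxima: Fight → 2, Accommodate → 2; minimax = 2.
1 ≠ 2, so there is no saddle point; optimal play is mixed.
Let Firm A play Enter with probability p. Expected payoff against Fight: 2p + 0(1−p) = 2p; against Accommodate: 1p + 2(1−p) = −p + 2.
Setting these equal: 2p = −p + 2 ⇒ 3p = 2 ⇒ p = 2/3, and the value is (2)·(2/3) = 4/3.
For Firm B: with q = P(Fight), equating Enter's and Stay's payoffs gives q + 1 = −2q + 2 ⇒ q = 1/3.

4/3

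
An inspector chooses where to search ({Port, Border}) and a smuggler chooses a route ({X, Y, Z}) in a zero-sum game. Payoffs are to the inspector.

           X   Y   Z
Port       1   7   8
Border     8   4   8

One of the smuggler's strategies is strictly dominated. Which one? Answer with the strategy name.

Y holds the inspector's payoff strictly below Z in every row: 7 < 8, 4 < 8.
So Z is strictly dominated for the smuggler.

Z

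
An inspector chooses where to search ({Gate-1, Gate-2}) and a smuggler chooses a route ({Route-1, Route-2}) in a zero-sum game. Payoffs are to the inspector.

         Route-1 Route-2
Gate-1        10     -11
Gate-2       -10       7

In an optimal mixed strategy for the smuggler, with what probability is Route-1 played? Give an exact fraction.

Row minima: Gate-1 → -11, Gate-2 → -10; maximin = -10.
Column maxima: Route-1 → 10, Route-2 → 7; minimax = 7.
-10 ≠ 7, so there is no saddle point; optimal play is mixed.
Let the inspector play Gate-1 with probability p. Expected payoff against Route-1: 10p + (-10)(1−p) = 20p − 10; against Route-2: (-11)p + 7(1−p) = −18p + 7.
Setting these equal: 20p − 10 = −18p + 7 ⇒ 38p = 17 ⇒ p = 17/38, and the value is (20)·(17/38) − 10 = -20/19.
For the smuggler: with q = P(Route-1), equating Gate-1's and Gate-2's payoffs gives 21q − 11 = −17q + 7 ⇒ q = 9/19.

9/19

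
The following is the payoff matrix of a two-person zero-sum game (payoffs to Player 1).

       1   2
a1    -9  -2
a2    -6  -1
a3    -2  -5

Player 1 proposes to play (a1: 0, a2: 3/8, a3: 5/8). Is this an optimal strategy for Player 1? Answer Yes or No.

Yes

Against 1 this mix gives (3/8)·(-6) + (5/8)·(-2) = -7/2.
Against 2 this mix gives (3/8)·(-1) + (5/8)·(-5) = -7/2.
All of Player 2's active replies (1, 2) yield -7/2, and no column does worse for Player 1. The mix makes Player 2 indifferent and guarantees -7/2, so it is optimal.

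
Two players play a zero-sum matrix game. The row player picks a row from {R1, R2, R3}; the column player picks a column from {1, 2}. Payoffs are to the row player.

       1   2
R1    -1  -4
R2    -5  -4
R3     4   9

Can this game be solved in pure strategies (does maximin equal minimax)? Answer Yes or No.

Yes

Row minima: R1 → -4, R2 → -5, R3 → 4; maximin = 4.
Column maxima: 1 → 4, 2 → 9; minimax = 4.
maximin = minimax = 4, so a saddle point exists.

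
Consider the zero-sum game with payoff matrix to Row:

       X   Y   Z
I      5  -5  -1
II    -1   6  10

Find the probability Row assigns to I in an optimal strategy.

7/17

Row minima: I → -5, II → -1; maximin = -1.
Column maxima: X → 5, Y → 6, Z → 10; minimax = 5.
-1 ≠ 5, so there is no saddle point; optimal play is mixed.
Z is strictly dominated by Y (it gives Row strictly more in every row), so Column never plays it.
On the remaining 2×2 (I, II vs X, Y):
Let Row play I with probability p. Expected payoff against X: 5p + (-1)(1−p) = 6p − 1; against Y: (-5)p + 6(1−p) = −11p + 6.
Setting these equal: 6p − 1 = −11p + 6 ⇒ 17p = 7 ⇒ p = 7/17, and the value is (6)·(7/17) − 1 = 25/17.
For Column: with q = P(X), equating I's and II's payoffs gives 10q − 5 = −7q + 6 ⇒ q = 11/17.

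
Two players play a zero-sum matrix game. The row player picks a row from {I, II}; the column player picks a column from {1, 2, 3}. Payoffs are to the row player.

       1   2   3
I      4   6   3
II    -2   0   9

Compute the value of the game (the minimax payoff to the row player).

Row minima: I → 3, II → -2; maximin = 3.
Column maxima: 1 → 4, 2 → 6, 3 → 9; minimax = 4.
3 ≠ 4, so there is no saddle point; optimal play is mixed.
2 is strictly dominated by 1 (it gives the row player strictly more in every row), so the column player never plays it.
On the remaining 2×2 (I, II vs 1, 3):
Let the row player play I with probability p. Expected payoff against 1: 4p + (-2)(1−p) = 6p − 2; against 3: 3p + 9(1−p) = −6p + 9.
Setting these equal: 6p − 2 = −6p + 9 ⇒ 12p = 11 ⇒ p = 11/12, and the value is (6)·(11/12) − 2 = 7/2.
For the column player: with q = P(1), equating I's and II's payoffs gives q + 3 = −11q + 9 ⇒ q = 1/2.

7/2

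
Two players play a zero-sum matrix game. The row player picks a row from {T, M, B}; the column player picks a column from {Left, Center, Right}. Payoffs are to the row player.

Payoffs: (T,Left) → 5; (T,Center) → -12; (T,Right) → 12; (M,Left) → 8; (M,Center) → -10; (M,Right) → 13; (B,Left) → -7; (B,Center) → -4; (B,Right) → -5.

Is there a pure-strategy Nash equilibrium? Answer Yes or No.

No

Row minima: T → -12, M → -10, B → -7; maximin = -7.
Column maxima: Left → 8, Center → -4, Right → 13; minimax = -4.
-7 ≠ -4, so no pure-strategy equilibrium exists.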